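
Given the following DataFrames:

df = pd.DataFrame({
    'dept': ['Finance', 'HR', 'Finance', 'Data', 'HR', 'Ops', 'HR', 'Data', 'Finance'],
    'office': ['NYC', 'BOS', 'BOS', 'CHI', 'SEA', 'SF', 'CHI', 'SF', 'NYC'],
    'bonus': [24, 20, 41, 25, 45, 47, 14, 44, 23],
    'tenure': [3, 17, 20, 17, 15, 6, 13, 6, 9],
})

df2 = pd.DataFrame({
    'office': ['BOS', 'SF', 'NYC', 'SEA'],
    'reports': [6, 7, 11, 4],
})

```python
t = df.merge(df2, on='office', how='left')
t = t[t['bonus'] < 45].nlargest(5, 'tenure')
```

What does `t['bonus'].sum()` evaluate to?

merge on 'office' (how='left') → 9 rows:
      dept office  bonus  tenure  reports
0  Finance    NYC     24       3     11.0
1       HR    BOS     20      17      6.0
2  Finance    BOS     41      20      6.0
3     Data    CHI     25      17      NaN
4       HR    SEA     45      15      4.0
5      Ops     SF     47       6      7.0
6       HR    CHI     14      13      NaN
7     Data     SF     44       6      7.0
8  Finance    NYC     23       9     11.0
filter rows where bonus < 45:
      dept office  bonus  tenure  reports
0  Finance    NYC     24       3     11.0
1       HR    BOS     20      17      6.0
2  Finance    BOS     41      20      6.0
3     Data    CHI     25      17      NaN
6       HR    CHI     14      13      NaN
7     Data     SF     44       6      7.0
8  Finance    NYC     23       9     11.0
take 5 rows with largest tenure:
      dept office  bonus  tenure  reports
2  Finance    BOS     41      20      6.0
1       HR    BOS     20      17      6.0
3     Data    CHI     25      17      NaN
6       HR    CHI     14      13      NaN
8  Finance    NYC     23       9     11.0

123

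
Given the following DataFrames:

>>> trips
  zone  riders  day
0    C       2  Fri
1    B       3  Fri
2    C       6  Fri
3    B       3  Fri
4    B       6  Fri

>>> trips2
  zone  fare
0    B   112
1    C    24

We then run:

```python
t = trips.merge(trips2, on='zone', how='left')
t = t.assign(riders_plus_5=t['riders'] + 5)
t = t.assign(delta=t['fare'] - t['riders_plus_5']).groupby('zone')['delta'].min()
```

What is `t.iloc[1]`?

13

merge on 'zone' (how='left') → 5 rows:
  zone  riders  day  fare
0    C       2  Fri    24
1    B       3  Fri   112
2    C       6  Fri    24
3    B       3  Fri   112
4    B       6  Fri   112
add column riders_plus_5 = t['riders'] + 5:
  zone  riders  day  fare  riders_plus_5
0    C       2  Fri    24              7
1    B       3  Fri   112              8
2    C       6  Fri    24             11
3    B       3  Fri   112              8
4    B       6  Fri   112             11
add column delta = t['fare'] - t['riders_plus_5']:
  zone  riders  day  fare  riders_plus_5  delta
0    C       2  Fri    24              7     17
1    B       3  Fri   112              8    104
2    C       6  Fri    24             11     13
3    B       3  Fri   112              8    104
4    B       6  Fri   112             11    101
group by zone, min of delta:
zone
B    101
C     13
Name: delta, dtype: int64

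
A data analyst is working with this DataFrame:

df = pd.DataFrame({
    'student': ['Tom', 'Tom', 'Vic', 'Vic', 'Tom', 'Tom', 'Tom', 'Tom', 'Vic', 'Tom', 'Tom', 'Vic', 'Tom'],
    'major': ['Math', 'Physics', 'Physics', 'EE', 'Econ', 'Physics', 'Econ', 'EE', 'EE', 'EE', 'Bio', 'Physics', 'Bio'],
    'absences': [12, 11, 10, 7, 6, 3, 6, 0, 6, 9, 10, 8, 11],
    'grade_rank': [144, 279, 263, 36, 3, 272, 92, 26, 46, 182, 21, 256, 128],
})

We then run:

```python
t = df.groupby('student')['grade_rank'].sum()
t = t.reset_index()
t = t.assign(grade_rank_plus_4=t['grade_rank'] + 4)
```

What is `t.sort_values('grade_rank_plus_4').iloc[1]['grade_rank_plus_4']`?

1151

group by student, sum of grade_rank:
student
Tom    1147
Vic     601
Name: grade_rank, dtype: int64
reset_index():
  student  grade_rank
0     Tom        1147
1     Vic         601
add column grade_rank_plus_4 = t['grade_rank'] + 4:
  student  grade_rank  grade_rank_plus_4
0     Tom        1147               1151
1     Vic         601                605
sort by grade_rank_plus_4:
  student  grade_rank  grade_rank_plus_4
1     Vic         601                605
0     Tom        1147               1151
value at position 1, column 'grade_rank_plus_4' → 1151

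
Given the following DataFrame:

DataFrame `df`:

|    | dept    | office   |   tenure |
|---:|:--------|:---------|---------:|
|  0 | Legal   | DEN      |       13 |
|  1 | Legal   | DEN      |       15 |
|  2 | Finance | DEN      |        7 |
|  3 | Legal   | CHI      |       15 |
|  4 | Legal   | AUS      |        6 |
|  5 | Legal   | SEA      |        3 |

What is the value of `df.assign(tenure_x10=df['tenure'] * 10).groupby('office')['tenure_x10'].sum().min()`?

add column tenure_x10 = df['tenure'] * 10:
      dept office  tenure  tenure_x10
0    Legal    DEN      13         130
1    Legal    DEN      15         150
2  Finance    DEN       7          70
3    Legal    CHI      15         150
4    Legal    AUS       6          60
5    Legal    SEA       3          30
group by office, sum of tenure_x10:
office
AUS     60
CHI    150
DEN    350
SEA     30
Name: tenure_x10, dtype: int64
The min of the resulting series is 30.

30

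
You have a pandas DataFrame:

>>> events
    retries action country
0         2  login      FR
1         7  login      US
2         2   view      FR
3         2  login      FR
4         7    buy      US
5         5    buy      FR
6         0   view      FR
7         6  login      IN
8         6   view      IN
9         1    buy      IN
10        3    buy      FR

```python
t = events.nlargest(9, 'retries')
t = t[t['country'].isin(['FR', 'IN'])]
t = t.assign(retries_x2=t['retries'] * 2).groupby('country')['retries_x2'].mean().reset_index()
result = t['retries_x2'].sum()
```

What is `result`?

17.6

take 9 rows with largest retries:
    retries action country
1         7  login      US
4         7    buy      US
7         6  login      IN
8         6   view      IN
5         5    buy      FR
10        3    buy      FR
0         2  login      FR
2         2   view      FR
3         2  login      FR
filter rows where country in ['FR', 'IN']:
    retries action country
7         6  login      IN
8         6   view      IN
5         5    buy      FR
10        3    buy      FR
0         2  login      FR
2         2   view      FR
3         2  login      FR
add column retries_x2 = t['retries'] * 2:
    retries action country  retries_x2
7         6  login      IN          12
8         6   view      IN          12
5         5    buy      FR          10
10        3    buy      FR           6
0         2  login      FR           4
2         2   view      FR           4
3         2  login      FR           4
group by country, mean of retries_x2:
country
FR     5.6
IN    12.0
Name: retries_x2, dtype: float64
reset_index():
  country  retries_x2
0      FR         5.6
1      IN        12.0
So sum() = 17.6.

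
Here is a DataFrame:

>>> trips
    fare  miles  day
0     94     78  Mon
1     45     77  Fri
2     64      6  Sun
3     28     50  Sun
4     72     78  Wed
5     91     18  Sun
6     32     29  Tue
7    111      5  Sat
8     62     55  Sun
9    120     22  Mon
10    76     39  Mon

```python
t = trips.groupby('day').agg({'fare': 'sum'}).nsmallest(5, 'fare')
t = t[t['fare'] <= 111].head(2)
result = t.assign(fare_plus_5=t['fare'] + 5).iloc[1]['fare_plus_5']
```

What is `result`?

50

group by day, sum of fare:
     fare
day      
Fri    45
Mon   290
Sat   111
Sun   245
Tue    32
Wed    72
take 5 rows with smallest fare:
     fare
day      
Tue    32
Fri    45
Wed    72
Sat   111
Sun   245
filter rows where fare <= 111:
     fare
day      
Tue    32
Fri    45
Wed    72
Sat   111
take first 2 rows:
     fare
day      
Tue    32
Fri    45
add column fare_plus_5 = t['fare'] + 5:
     fare  fare_plus_5
day                   
Tue    32           37
Fri    45           50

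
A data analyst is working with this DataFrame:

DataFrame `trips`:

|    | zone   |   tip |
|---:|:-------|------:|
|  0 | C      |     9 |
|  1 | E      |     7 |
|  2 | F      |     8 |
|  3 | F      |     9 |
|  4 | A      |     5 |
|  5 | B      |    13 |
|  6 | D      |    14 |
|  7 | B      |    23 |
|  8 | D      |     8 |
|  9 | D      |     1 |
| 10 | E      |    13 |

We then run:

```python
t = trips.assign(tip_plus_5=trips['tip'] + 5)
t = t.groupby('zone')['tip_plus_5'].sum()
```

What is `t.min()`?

add column tip_plus_5 = trips['tip'] + 5:
   zone  tip  tip_plus_5
0     C    9          14
1     E    7          12
2     F    8          13
3     F    9          14
4     A    5          10
5     B   13          18
6     D   14          19
7     B   23          28
8     D    8          13
9     D    1           6
10    E   13          18
group by zone, sum of tip_plus_5:
zone
A    10
B    46
C    14
D    38
E    30
F    27
Name: tip_plus_5, dtype: int64

10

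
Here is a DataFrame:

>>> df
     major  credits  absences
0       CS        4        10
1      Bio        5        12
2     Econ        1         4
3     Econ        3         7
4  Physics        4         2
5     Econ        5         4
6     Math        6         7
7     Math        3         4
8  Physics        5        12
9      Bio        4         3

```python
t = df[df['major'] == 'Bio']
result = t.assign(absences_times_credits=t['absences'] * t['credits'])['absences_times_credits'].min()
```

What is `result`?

filter rows where major == 'Bio':
  major  credits  absences
1   Bio        5        12
9   Bio        4         3
add column absences_times_credits = t['absences'] * t['credits']:
  major  credits  absences  absences_times_credits
1   Bio        5        12                      60
9   Bio        4         3                      12
Finally, min of column 'absences_times_credits' = 12.

12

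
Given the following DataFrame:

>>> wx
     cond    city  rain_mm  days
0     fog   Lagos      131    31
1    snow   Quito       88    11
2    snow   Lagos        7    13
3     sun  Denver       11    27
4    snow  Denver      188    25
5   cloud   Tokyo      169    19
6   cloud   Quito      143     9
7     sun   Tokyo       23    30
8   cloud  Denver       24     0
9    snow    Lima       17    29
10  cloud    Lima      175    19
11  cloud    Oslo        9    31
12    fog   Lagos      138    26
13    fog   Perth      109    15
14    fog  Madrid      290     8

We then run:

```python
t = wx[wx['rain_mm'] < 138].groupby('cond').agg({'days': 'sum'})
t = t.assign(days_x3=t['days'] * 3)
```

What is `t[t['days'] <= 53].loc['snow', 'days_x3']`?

159

filter rows where rain_mm < 138:
     cond    city  rain_mm  days
0     fog   Lagos      131    31
1    snow   Quito       88    11
2    snow   Lagos        7    13
3     sun  Denver       11    27
7     sun   Tokyo       23    30
8   cloud  Denver       24     0
9    snow    Lima       17    29
11  cloud    Oslo        9    31
13    fog   Perth      109    15
group by cond, sum of days:
       days
cond       
cloud    31
fog      46
snow     53
sun      57
add column days_x3 = t['days'] * 3:
       days  days_x3
cond                
cloud    31       93
fog      46      138
snow     53      159
sun      57      171
filter rows where days <= 53:
       days  days_x3
cond                
cloud    31       93
fog      46      138
snow     53      159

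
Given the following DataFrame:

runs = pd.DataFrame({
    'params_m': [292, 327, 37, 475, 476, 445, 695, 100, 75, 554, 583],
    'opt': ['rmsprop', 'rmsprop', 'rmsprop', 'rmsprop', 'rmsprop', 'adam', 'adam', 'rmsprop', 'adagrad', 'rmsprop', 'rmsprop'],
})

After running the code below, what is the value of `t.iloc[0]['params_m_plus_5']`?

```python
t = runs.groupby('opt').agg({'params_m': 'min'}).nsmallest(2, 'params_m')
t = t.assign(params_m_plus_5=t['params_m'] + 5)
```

42

group by opt, min of params_m:
         params_m
opt              
adagrad        75
adam          445
rmsprop        37
take 2 rows with smallest params_m:
         params_m
opt              
rmsprop        37
adagrad        75
add column params_m_plus_5 = t['params_m'] + 5:
         params_m  params_m_plus_5
opt                               
rmsprop        37               42
adagrad        75               80
Reading off the value at position 0, column 'params_m_plus_5', we get 42.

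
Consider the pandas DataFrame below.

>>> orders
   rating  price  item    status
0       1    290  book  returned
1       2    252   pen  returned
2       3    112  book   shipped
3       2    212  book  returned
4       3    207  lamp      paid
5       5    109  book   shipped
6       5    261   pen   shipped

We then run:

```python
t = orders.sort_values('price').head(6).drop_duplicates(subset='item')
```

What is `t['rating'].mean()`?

3.33333333333

sort by price:
   rating  price  item    status
5       5    109  book   shipped
2       3    112  book   shipped
4       3    207  lamp      paid
3       2    212  book  returned
1       2    252   pen  returned
6       5    261   pen   shipped
0       1    290  book  returned
take first 6 rows:
   rating  price  item    status
5       5    109  book   shipped
2       3    112  book   shipped
4       3    207  lamp      paid
3       2    212  book  returned
1       2    252   pen  returned
6       5    261   pen   shipped
drop duplicate item (keep=first):
   rating  price  item    status
5       5    109  book   shipped
4       3    207  lamp      paid
1       2    252   pen  returned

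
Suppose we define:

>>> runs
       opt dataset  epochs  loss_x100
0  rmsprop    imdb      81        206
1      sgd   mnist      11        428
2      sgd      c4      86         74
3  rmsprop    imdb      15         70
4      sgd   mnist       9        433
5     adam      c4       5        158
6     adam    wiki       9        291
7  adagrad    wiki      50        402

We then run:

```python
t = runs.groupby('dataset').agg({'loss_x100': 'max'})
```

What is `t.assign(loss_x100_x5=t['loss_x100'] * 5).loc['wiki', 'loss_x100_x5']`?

group by dataset, max of loss_x100:
         loss_x100
dataset           
c4             158
imdb           206
mnist          433
wiki           402
add column loss_x100_x5 = t['loss_x100'] * 5:
         loss_x100  loss_x100_x5
dataset                         
c4             158           790
imdb           206          1030
mnist          433          2165
wiki           402          2010
value at row 'wiki', column 'loss_x100_x5' → 2010

2010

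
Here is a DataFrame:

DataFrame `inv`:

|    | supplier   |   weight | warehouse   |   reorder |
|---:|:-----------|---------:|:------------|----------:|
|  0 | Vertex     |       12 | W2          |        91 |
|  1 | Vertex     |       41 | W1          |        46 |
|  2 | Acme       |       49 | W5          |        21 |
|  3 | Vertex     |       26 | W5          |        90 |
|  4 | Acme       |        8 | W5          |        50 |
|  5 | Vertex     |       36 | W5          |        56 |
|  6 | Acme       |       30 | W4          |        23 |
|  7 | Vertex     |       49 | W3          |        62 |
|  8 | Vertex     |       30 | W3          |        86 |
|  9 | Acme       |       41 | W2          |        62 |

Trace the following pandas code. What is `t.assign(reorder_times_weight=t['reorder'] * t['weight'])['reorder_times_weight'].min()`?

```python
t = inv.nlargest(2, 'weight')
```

take 2 rows with largest weight:
  supplier  weight warehouse  reorder
2     Acme      49        W5       21
7   Vertex      49        W3       62
add column reorder_times_weight = t['reorder'] * t['weight']:
  supplier  weight warehouse  reorder  reorder_times_weight
2     Acme      49        W5       21                  1029
7   Vertex      49        W3       62                  3038
The min of column 'reorder_times_weight' is 1029.

1029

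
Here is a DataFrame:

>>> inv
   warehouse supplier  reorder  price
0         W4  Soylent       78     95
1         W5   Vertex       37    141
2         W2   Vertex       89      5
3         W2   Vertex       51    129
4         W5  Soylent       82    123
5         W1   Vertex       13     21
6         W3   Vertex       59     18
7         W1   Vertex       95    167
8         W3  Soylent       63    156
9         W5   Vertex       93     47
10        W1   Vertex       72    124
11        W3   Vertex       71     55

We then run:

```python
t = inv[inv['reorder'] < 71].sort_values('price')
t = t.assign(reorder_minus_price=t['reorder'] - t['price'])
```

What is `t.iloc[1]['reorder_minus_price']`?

filter rows where reorder < 71:
  warehouse supplier  reorder  price
1        W5   Vertex       37    141
3        W2   Vertex       51    129
5        W1   Vertex       13     21
6        W3   Vertex       59     18
8        W3  Soylent       63    156
sort by price:
  warehouse supplier  reorder  price
6        W3   Vertex       59     18
5        W1   Vertex       13     21
3        W2   Vertex       51    129
1        W5   Vertex       37    141
8        W3  Soylent       63    156
add column reorder_minus_price = t['reorder'] - t['price']:
  warehouse supplier  reorder  price  reorder_minus_price
6        W3   Vertex       59     18                   41
5        W1   Vertex       13     21                   -8
3        W2   Vertex       51    129                  -78
1        W5   Vertex       37    141                 -104
8        W3  Soylent       63    156                  -93
The value at position 1, column 'reorder_minus_price' is -8.

-8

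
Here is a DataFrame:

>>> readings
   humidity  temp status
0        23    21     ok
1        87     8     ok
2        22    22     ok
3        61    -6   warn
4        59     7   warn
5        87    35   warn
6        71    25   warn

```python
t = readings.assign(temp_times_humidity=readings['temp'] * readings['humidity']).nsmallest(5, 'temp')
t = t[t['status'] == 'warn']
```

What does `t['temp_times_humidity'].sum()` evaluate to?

add column temp_times_humidity = readings['temp'] * readings['humidity']:
   humidity  temp status  temp_times_humidity
0        23    21     ok                  483
1        87     8     ok                  696
2        22    22     ok                  484
3        61    -6   warn                 -366
4        59     7   warn                  413
5        87    35   warn                 3045
6        71    25   warn                 1775
take 5 rows with smallest temp:
   humidity  temp status  temp_times_humidity
3        61    -6   warn                 -366
4        59     7   warn                  413
1        87     8     ok                  696
0        23    21     ok                  483
2        22    22     ok                  484
filter rows where status == 'warn':
   humidity  temp status  temp_times_humidity
3        61    -6   warn                 -366
4        59     7   warn                  413
Hence 47.

47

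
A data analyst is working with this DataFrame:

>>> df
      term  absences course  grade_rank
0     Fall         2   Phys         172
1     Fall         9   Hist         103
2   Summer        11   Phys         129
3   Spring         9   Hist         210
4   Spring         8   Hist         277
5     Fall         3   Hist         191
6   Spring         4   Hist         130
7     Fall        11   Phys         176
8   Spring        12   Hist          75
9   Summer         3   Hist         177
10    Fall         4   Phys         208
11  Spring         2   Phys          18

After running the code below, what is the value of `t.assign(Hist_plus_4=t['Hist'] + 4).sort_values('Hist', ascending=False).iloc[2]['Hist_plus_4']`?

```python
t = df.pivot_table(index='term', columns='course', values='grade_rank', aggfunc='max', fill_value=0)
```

pivot: rows=term, cols=course, max(grade_rank):
course  Hist  Phys
term              
Fall     191   208
Spring   277    18
Summer   177   129
add column Hist_plus_4 = t['Hist'] + 4:
course  Hist  Phys  Hist_plus_4
term                           
Fall     191   208          195
Spring   277    18          281
Summer   177   129          181
sort by Hist descending:
course  Hist  Phys  Hist_plus_4
term                           
Spring   277    18          281
Fall     191   208          195
Summer   177   129          181
Then the value at position 2, column 'Hist_plus_4': 181

181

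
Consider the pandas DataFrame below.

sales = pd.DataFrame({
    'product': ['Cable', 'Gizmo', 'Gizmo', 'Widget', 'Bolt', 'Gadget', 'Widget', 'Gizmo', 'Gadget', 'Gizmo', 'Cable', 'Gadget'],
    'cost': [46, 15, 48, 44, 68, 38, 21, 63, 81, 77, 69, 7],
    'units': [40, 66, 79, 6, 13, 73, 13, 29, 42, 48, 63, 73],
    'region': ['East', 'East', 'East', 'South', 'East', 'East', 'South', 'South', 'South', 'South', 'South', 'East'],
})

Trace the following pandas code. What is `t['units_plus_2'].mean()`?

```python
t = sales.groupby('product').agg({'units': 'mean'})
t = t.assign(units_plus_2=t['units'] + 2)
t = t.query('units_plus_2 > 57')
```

group by product, mean of units:
             units
product           
Bolt     13.000000
Cable    51.500000
Gadget   62.666667
Gizmo    55.500000
Widget    9.500000
add column units_plus_2 = t['units'] + 2:
             units  units_plus_2
product                         
Bolt     13.000000     15.000000
Cable    51.500000     53.500000
Gadget   62.666667     64.666667
Gizmo    55.500000     57.500000
Widget    9.500000     11.500000
filter rows where units_plus_2 > 57:
             units  units_plus_2
product                         
Gadget   62.666667     64.666667
Gizmo    55.500000     57.500000
mean of column 'units_plus_2' → 61.0833333333

61.0833333333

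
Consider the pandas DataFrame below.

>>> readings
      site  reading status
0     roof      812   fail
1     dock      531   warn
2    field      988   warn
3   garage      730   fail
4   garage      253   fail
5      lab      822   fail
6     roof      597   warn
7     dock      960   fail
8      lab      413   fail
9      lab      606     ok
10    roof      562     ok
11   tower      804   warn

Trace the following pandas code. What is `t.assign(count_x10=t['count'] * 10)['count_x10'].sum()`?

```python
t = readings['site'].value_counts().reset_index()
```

120

value_counts of site:
site
roof      3
lab       3
dock      2
garage    2
field     1
tower     1
Name: count, dtype: int64
reset_index():
     site  count
0    roof      3
1     lab      3
2    dock      2
3  garage      2
4   field      1
5   tower      1
add column count_x10 = t['count'] * 10:
     site  count  count_x10
0    roof      3         30
1     lab      3         30
2    dock      2         20
3  garage      2         20
4   field      1         10
5   tower      1         10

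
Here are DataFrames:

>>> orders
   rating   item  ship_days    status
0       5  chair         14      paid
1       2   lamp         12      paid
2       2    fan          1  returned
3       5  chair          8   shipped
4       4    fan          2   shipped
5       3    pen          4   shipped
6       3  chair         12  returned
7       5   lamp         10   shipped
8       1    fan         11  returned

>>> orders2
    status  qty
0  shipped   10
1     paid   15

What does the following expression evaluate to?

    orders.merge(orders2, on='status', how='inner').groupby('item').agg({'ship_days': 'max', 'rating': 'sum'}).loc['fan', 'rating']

merge on 'status' (how='inner') → 6 rows:
   rating   item  ship_days   status  qty
0       5  chair         14     paid   15
1       2   lamp         12     paid   15
2       5  chair          8  shipped   10
3       4    fan          2  shipped   10
4       3    pen          4  shipped   10
5       5   lamp         10  shipped   10
group by item: max(ship_days), sum(rating):
       ship_days  rating
item                    
chair         14      10
fan            2       4
lamp          12       7
pen            4       3

4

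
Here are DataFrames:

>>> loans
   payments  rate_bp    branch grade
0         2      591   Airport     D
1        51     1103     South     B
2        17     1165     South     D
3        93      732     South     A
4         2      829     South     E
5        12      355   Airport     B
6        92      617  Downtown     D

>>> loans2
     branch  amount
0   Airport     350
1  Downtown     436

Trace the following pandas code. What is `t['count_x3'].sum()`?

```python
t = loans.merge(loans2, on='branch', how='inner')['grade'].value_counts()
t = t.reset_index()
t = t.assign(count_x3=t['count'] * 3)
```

9

merge on 'branch' (how='inner') → 3 rows:
   payments  rate_bp    branch grade  amount
0         2      591   Airport     D     350
1        12      355   Airport     B     350
2        92      617  Downtown     D     436
value_counts of grade:
grade
D    2
B    1
Name: count, dtype: int64
reset_index():
  grade  count
0     D      2
1     B      1
add column count_x3 = t['count'] * 3:
  grade  count  count_x3
0     D      2         6
1     B      1         3
So sum() = 9.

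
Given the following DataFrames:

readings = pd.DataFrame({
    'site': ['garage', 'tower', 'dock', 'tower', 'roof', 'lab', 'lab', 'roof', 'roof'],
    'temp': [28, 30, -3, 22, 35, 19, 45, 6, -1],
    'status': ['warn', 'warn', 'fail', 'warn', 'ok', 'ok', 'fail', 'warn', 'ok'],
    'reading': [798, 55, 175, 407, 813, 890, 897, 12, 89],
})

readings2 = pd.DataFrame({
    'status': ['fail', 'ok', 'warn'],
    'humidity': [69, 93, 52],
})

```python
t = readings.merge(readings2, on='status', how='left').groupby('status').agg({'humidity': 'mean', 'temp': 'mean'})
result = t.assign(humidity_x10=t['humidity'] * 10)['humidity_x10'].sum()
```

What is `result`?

merge on 'status' (how='left') → 9 rows:
     site  temp status  reading  humidity
0  garage    28   warn      798        52
1   tower    30   warn       55        52
2    dock    -3   fail      175        69
3   tower    22   warn      407        52
4    roof    35     ok      813        93
5     lab    19     ok      890        93
6     lab    45   fail      897        69
7    roof     6   warn       12        52
8    roof    -1     ok       89        93
group by status: mean(humidity), mean(temp):
        humidity       temp
status                     
fail        69.0  21.000000
ok          93.0  17.666667
warn        52.0  21.500000
add column humidity_x10 = t['humidity'] * 10:
        humidity       temp  humidity_x10
status                                   
fail        69.0  21.000000         690.0
ok          93.0  17.666667         930.0
warn        52.0  21.500000         520.0
Hence 2140.0.

2140.0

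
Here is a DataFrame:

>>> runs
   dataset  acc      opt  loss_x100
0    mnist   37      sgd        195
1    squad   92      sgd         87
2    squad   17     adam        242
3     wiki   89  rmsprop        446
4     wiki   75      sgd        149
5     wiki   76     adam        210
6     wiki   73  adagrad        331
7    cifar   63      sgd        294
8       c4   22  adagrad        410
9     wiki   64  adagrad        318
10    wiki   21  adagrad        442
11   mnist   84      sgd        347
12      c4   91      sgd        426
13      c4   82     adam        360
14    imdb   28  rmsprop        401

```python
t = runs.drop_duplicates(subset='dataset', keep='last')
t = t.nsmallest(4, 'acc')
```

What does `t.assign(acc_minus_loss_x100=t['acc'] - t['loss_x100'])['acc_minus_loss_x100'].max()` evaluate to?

-225

drop duplicate dataset (keep=last):
   dataset  acc      opt  loss_x100
2    squad   17     adam        242
7    cifar   63      sgd        294
10    wiki   21  adagrad        442
11   mnist   84      sgd        347
13      c4   82     adam        360
14    imdb   28  rmsprop        401
take 4 rows with smallest acc:
   dataset  acc      opt  loss_x100
2    squad   17     adam        242
10    wiki   21  adagrad        442
14    imdb   28  rmsprop        401
7    cifar   63      sgd        294
add column acc_minus_loss_x100 = t['acc'] - t['loss_x100']:
   dataset  acc      opt  loss_x100  acc_minus_loss_x100
2    squad   17     adam        242                 -225
10    wiki   21  adagrad        442                 -421
14    imdb   28  rmsprop        401                 -373
7    cifar   63      sgd        294                 -231
Finally, max of column 'acc_minus_loss_x100' = -225.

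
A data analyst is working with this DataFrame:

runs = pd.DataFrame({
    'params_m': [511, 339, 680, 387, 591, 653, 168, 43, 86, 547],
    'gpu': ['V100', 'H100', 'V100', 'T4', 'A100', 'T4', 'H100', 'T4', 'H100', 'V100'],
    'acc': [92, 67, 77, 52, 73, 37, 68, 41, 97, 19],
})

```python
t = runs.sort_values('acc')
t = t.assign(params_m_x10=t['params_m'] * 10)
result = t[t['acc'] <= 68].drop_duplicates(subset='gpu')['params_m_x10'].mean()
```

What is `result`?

sort by acc:
   params_m   gpu  acc
9       547  V100   19
5       653    T4   37
7        43    T4   41
3       387    T4   52
1       339  H100   67
6       168  H100   68
4       591  A100   73
2       680  V100   77
0       511  V100   92
8        86  H100   97
add column params_m_x10 = t['params_m'] * 10:
   params_m   gpu  acc  params_m_x10
9       547  V100   19          5470
5       653    T4   37          6530
7        43    T4   41           430
3       387    T4   52          3870
1       339  H100   67          3390
6       168  H100   68          1680
4       591  A100   73          5910
2       680  V100   77          6800
0       511  V100   92          5110
8        86  H100   97           860
filter rows where acc <= 68:
   params_m   gpu  acc  params_m_x10
9       547  V100   19          5470
5       653    T4   37          6530
7        43    T4   41           430
3       387    T4   52          3870
1       339  H100   67          3390
6       168  H100   68          1680
drop duplicate gpu (keep=first):
   params_m   gpu  acc  params_m_x10
9       547  V100   19          5470
5       653    T4   37          6530
1       339  H100   67          3390
Finally, mean of column 'params_m_x10' = 5130.0.

5130.0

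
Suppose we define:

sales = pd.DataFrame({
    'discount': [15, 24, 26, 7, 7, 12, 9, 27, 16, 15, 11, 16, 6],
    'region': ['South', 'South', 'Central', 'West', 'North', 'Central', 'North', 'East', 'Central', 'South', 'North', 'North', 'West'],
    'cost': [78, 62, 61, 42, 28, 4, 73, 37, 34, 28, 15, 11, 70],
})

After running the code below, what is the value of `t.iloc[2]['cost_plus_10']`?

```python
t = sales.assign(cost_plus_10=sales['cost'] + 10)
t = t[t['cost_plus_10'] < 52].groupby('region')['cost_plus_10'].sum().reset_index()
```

add column cost_plus_10 = sales['cost'] + 10:
    discount   region  cost  cost_plus_10
0         15    South    78            88
1         24    South    62            72
2         26  Central    61            71
3          7     West    42            52
4          7    North    28            38
5         12  Central     4            14
6          9    North    73            83
7         27     East    37            47
8         16  Central    34            44
9         15    South    28            38
10        11    North    15            25
11        16    North    11            21
12         6     West    70            80
filter rows where cost_plus_10 < 52:
    discount   region  cost  cost_plus_10
4          7    North    28            38
5         12  Central     4            14
7         27     East    37            47
8         16  Central    34            44
9         15    South    28            38
10        11    North    15            25
11        16    North    11            21
group by region, sum of cost_plus_10:
region
Central    58
East       47
North      84
South      38
Name: cost_plus_10, dtype: int64
reset_index():
    region  cost_plus_10
0  Central            58
1     East            47
2    North            84
3    South            38
Taking the value at position 2, column 'cost_plus_10' gives 84.

84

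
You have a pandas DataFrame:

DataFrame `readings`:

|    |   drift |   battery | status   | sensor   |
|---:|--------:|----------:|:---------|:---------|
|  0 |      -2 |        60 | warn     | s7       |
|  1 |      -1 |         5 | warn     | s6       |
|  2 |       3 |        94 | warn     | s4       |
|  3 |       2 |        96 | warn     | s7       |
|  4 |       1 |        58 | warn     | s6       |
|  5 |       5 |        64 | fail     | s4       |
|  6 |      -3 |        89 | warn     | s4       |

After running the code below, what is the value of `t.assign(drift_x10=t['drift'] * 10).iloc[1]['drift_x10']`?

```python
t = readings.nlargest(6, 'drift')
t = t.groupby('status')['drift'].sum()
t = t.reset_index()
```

30

take 6 rows with largest drift:
   drift  battery status sensor
5      5       64   fail     s4
2      3       94   warn     s4
3      2       96   warn     s7
4      1       58   warn     s6
1     -1        5   warn     s6
0     -2       60   warn     s7
group by status, sum of drift:
status
fail    5
warn    3
Name: drift, dtype: int64
reset_index():
  status  drift
0   fail      5
1   warn      3
add column drift_x10 = t['drift'] * 10:
  status  drift  drift_x10
0   fail      5         50
1   warn      3         30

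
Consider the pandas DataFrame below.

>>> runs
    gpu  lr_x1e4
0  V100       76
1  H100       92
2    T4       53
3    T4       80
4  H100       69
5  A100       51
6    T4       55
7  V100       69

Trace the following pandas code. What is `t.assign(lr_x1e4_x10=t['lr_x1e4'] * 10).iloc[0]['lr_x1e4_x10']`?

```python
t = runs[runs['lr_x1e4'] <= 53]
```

filter rows where lr_x1e4 <= 53:
    gpu  lr_x1e4
2    T4       53
5  A100       51
add column lr_x1e4_x10 = t['lr_x1e4'] * 10:
    gpu  lr_x1e4  lr_x1e4_x10
2    T4       53          530
5  A100       51          510

530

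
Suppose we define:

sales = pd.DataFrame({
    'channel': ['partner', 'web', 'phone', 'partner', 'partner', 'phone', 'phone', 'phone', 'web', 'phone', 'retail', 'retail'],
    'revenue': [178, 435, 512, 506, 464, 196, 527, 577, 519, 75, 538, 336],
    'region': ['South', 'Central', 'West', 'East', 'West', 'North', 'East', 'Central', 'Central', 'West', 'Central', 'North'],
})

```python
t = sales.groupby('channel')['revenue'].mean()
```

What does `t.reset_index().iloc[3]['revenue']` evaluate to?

group by channel, mean of revenue:
channel
partner    382.666667
phone      377.400000
retail     437.000000
web        477.000000
Name: revenue, dtype: float64
reset_index():
   channel     revenue
0  partner  382.666667
1    phone  377.400000
2   retail  437.000000
3      web  477.000000
Finally, value at position 3, column 'revenue' = 477.0.

477.0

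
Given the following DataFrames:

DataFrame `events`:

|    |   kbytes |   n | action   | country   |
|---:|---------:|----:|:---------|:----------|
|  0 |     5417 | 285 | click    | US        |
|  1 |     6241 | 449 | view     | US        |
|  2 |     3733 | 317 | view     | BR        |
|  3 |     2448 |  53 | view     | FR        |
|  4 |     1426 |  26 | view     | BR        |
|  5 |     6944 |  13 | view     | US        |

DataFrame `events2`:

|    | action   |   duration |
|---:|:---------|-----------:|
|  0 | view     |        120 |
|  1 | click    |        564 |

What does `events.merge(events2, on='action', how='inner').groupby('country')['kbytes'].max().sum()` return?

13125

merge on 'action' (how='inner') → 6 rows:
   kbytes    n action country  duration
0    5417  285  click      US       564
1    6241  449   view      US       120
2    3733  317   view      BR       120
3    2448   53   view      FR       120
4    1426   26   view      BR       120
5    6944   13   view      US       120
group by country, max of kbytes:
country
BR    3733
FR    2448
US    6944
Name: kbytes, dtype: int64
The sum of the resulting series is 13125.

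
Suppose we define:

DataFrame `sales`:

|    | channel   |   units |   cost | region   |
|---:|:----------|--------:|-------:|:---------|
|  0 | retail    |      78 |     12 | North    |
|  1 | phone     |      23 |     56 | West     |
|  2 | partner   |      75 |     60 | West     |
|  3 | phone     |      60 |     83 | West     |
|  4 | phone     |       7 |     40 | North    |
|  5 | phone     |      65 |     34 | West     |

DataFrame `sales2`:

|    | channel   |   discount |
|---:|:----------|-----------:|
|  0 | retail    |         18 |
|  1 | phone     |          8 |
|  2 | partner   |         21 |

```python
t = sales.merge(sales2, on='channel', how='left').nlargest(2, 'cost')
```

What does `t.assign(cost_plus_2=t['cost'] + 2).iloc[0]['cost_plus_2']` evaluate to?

85

merge on 'channel' (how='left') → 6 rows:
   channel  units  cost region  discount
0   retail     78    12  North        18
1    phone     23    56   West         8
2  partner     75    60   West        21
3    phone     60    83   West         8
4    phone      7    40  North         8
5    phone     65    34   West         8
take 2 rows with largest cost:
   channel  units  cost region  discount
3    phone     60    83   West         8
2  partner     75    60   West        21
add column cost_plus_2 = t['cost'] + 2:
   channel  units  cost region  discount  cost_plus_2
3    phone     60    83   West         8           85
2  partner     75    60   West        21           62
Hence 85.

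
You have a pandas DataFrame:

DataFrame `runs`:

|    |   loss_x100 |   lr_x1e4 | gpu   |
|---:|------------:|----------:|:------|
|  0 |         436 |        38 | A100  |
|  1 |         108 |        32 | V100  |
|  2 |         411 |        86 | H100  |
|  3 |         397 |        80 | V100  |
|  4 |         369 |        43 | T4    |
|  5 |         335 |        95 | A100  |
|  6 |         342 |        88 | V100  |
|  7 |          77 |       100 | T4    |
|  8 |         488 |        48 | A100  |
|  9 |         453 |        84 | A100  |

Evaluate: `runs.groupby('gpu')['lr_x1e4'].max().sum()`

group by gpu, max of lr_x1e4:
gpu
A100     95
H100     86
T4      100
V100     88
Name: lr_x1e4, dtype: int64
Reading off the sum of the resulting series, we get 369.

369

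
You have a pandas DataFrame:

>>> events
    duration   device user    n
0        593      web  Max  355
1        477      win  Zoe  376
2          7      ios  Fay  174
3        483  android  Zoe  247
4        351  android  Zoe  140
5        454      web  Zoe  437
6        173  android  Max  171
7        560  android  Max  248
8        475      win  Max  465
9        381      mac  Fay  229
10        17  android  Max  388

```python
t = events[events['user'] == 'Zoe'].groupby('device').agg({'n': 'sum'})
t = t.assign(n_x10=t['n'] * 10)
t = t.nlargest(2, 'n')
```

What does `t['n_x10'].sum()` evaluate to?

filter rows where user == 'Zoe':
   duration   device user    n
1       477      win  Zoe  376
3       483  android  Zoe  247
4       351  android  Zoe  140
5       454      web  Zoe  437
group by device, sum of n:
           n
device      
android  387
web      437
win      376
add column n_x10 = t['n'] * 10:
           n  n_x10
device             
android  387   3870
web      437   4370
win      376   3760
take 2 rows with largest n:
           n  n_x10
device             
web      437   4370
android  387   3870
Taking the sum of column 'n_x10' gives 8240.

8240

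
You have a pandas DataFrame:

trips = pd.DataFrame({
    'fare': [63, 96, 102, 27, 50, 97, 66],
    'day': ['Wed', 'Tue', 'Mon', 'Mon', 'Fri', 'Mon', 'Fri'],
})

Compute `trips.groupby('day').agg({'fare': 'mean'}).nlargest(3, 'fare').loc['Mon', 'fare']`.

75.3333333333

group by day, mean of fare:
          fare
day           
Fri  58.000000
Mon  75.333333
Tue  96.000000
Wed  63.000000
take 3 rows with largest fare:
          fare
day           
Tue  96.000000
Mon  75.333333
Wed  63.000000
Taking the value at row 'Mon', column 'fare' gives 75.3333333333.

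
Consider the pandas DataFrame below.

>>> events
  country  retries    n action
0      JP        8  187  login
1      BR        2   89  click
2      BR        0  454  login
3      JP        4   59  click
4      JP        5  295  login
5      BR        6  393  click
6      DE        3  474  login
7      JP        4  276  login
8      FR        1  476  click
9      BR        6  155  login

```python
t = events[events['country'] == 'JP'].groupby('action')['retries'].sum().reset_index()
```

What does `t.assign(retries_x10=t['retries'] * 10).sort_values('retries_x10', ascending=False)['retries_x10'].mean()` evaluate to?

filter rows where country == 'JP':
  country  retries    n action
0      JP        8  187  login
3      JP        4   59  click
4      JP        5  295  login
7      JP        4  276  login
group by action, sum of retries:
action
click     4
login    17
Name: retries, dtype: int64
reset_index():
  action  retries
0  click        4
1  login       17
add column retries_x10 = t['retries'] * 10:
  action  retries  retries_x10
0  click        4           40
1  login       17          170
sort by retries_x10 descending:
  action  retries  retries_x10
1  login       17          170
0  click        4           40
So mean() = 105.0.

105.0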